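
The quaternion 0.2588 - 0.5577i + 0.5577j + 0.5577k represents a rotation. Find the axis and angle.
axis = (-√3/3, √3/3, √3/3), θ = 5π/6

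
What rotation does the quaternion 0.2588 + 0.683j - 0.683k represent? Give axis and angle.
axis = (0, √2/2, -√2/2), θ = 5π/6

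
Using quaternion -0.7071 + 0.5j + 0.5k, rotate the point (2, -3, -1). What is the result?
(-1.414, -3.414, -0.586)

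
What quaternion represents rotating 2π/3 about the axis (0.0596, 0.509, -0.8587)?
0.5 + 0.0516i + 0.4408j - 0.7437k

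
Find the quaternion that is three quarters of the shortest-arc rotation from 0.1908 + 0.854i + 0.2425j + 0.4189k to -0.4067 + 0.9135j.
-0.2932 + 0.3013i + 0.8952j + 0.1478k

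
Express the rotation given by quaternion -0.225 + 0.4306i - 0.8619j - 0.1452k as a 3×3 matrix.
[[-0.5279, -0.8076, 0.2628], [-0.6769, 0.587, 0.4441], [-0.5129, 0.0565, -0.8566]]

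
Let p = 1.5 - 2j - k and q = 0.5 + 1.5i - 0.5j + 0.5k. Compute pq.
0.25 + 0.75i - 3.25j + 3.25k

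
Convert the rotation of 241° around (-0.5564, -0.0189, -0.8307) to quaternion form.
-0.5075 - 0.4794i - 0.0163j - 0.7158k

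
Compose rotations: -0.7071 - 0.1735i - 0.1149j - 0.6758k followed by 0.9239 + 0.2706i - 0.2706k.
-0.7892 - 0.3827i + 0.1237j - 0.4641k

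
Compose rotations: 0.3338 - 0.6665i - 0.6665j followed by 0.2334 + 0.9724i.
0.726 + 0.169i - 0.1556j - 0.6481k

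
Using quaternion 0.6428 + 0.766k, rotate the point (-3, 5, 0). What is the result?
(-4.403, -3.822, 0)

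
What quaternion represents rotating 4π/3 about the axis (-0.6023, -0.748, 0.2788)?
-0.5 - 0.5216i - 0.6478j + 0.2414k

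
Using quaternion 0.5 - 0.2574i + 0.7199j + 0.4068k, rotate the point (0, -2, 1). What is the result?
(2.065, -0.23, -0.826)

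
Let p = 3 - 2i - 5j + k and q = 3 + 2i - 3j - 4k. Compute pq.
2 + 23i - 30j + 7k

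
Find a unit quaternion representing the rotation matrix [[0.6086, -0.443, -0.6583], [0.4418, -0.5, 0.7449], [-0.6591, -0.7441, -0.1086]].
0.5 - 0.7445i + 0.0004j + 0.4424k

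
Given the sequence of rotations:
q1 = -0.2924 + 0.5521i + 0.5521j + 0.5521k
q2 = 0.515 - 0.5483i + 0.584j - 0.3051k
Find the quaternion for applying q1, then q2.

q2 · q1 = -0.0019 + 0.9355i + 0.2478j - 0.2516k
-0.0019 + 0.9355i + 0.2478j - 0.2516k


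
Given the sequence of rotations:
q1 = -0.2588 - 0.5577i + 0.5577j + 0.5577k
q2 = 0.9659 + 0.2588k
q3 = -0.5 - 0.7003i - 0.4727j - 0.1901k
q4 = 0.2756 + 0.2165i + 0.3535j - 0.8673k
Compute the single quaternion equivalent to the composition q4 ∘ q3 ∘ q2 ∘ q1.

q2 · q1 = -0.3943 - 0.683i + 0.3943j + 0.4717k
q3 · q2 · q1 = -0.0051 + 0.4696i + 0.4494j - 0.7599k
q4 · q3 · q2 · q1 = -0.921 + 0.2495i - 0.1207j - 0.2737k
-0.921 + 0.2495i - 0.1207j - 0.2737k


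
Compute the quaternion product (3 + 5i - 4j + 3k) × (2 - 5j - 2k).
-8 + 33i - 13j - 25k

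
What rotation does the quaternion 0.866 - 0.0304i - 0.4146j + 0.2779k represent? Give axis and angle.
axis = (-0.0608, -0.8291, 0.5557), θ = π/3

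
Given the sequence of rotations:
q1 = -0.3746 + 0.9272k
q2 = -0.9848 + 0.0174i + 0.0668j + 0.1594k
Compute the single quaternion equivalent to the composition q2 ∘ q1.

q2 · q1 = 0.2211 + 0.0554i - 0.0412j - 0.9728k
0.2211 + 0.0554i - 0.0412j - 0.9728k


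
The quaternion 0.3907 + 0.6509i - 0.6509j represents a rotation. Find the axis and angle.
axis = (√2/2, -√2/2, 0), θ = 134°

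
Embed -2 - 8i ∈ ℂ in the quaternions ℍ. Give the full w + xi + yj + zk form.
-2 - 8i + 0j + 0k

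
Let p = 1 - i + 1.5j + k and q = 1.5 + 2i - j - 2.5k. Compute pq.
7.5 - 2.25i + 0.75j - 3k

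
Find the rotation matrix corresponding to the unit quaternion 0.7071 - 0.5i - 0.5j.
[[0.5, 0.5, -0.7071], [0.5, 0.5, 0.7071], [0.7071, -0.7071, 0]]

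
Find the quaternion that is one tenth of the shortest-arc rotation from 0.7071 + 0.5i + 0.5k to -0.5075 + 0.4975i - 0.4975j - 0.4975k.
0.7346 + 0.4093i + 0.064j + 0.5373k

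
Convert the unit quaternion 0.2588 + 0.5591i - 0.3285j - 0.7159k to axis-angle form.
axis = (0.5788, -0.3401, -0.7412), θ = 5π/6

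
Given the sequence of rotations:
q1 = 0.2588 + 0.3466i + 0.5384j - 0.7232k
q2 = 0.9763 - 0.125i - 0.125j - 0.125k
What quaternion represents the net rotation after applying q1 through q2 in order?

q2 · q1 = 0.2729 + 0.4637i + 0.3596j - 0.7624k
0.2729 + 0.4637i + 0.3596j - 0.7624k


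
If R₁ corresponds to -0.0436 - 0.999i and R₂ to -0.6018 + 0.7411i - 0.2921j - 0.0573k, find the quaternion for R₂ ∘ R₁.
0.7666 + 0.5689i + 0.07j - 0.2893k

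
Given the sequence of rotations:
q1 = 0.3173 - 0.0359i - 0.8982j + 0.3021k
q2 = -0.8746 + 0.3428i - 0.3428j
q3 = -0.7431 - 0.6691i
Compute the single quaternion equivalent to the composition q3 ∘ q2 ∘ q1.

q2 · q1 = -0.5731 + 0.0366i + 0.5732j - 0.5844k
q3 · q2 · q1 = 0.4504 + 0.3563i - 0.817j + 0.0507k
0.4504 + 0.3563i - 0.817j + 0.0507k


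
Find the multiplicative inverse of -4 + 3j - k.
-0.1538 - 0.1154j + 0.0385k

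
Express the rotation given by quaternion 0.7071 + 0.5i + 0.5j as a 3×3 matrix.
[[0.5, 0.5, 0.7071], [0.5, 0.5, -0.7071], [-0.7071, 0.7071, 0]]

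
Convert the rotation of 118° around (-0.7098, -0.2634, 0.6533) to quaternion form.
0.515 - 0.6084i - 0.2258j + 0.56k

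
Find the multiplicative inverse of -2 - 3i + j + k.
-0.1333 + 0.2i - 0.0667j - 0.0667k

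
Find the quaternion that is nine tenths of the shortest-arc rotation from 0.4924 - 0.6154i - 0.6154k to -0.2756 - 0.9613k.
-0.1979 - 0.0757i - 0.9773k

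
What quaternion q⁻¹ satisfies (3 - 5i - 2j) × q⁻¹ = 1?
0.0789 + 0.1316i + 0.0526j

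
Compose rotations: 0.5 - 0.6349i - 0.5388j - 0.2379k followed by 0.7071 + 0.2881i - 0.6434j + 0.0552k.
0.2029 - 0.1221i - 0.6692j - 0.7043k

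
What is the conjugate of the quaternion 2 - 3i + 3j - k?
2 + 3i - 3j + k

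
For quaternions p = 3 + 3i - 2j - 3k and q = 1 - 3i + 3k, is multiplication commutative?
No: pq = 21 - 12i - 2j ≠ 21 - 2j + 12k = qp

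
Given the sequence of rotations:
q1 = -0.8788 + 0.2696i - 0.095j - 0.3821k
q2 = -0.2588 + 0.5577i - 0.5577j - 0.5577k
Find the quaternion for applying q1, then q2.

q2 · q1 = -0.189 - 0.3998i + 0.5774j + 0.6864k
-0.189 - 0.3998i + 0.5774j + 0.6864k


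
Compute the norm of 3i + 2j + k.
√14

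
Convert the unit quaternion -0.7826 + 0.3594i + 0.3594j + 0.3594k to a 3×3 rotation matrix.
[[0.4833, 0.8209, -0.3042], [-0.3042, 0.4833, 0.8209], [0.8209, -0.3042, 0.4833]]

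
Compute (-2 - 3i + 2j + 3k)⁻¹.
-0.0769 + 0.1154i - 0.0769j - 0.1154k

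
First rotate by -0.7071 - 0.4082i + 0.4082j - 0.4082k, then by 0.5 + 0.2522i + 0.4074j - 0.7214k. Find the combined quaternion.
-0.7114 - 0.2543i + 0.3135j + 0.5753k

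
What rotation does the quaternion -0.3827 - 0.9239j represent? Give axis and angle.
axis = (0, -1, 0), θ = 5π/4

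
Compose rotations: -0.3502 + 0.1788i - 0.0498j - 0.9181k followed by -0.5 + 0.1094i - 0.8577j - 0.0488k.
0.068 + 0.6573i + 0.417j + 0.624k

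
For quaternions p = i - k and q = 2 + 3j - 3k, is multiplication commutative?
No: pq = -3 + 5i + 3j + k ≠ -3 - i - 3j - 5k = qp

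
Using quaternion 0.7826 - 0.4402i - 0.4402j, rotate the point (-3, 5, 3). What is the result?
(-1.967, 3.967, -4.837)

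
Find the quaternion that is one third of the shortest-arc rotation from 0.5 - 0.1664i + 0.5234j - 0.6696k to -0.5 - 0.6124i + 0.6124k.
0.559 + 0.1148i + 0.383j - 0.7265k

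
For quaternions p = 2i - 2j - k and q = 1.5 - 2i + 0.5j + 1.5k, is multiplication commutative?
No: pq = 6.5 + 0.5i - 4j - 4.5k ≠ 6.5 + 5.5i - 2j + 1.5k = qp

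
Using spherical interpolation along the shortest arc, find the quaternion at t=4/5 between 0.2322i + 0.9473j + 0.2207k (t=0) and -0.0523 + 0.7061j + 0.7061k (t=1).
-0.0428 + 0.0492i + 0.7784j + 0.6243k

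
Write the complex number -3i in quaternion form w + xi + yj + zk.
0 - 3i + 0j + 0k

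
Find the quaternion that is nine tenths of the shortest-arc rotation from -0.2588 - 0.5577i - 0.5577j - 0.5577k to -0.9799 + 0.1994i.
-0.9871 + 0.1131i - 0.0802j - 0.0802k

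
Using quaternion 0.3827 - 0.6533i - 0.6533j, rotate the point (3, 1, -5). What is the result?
(3.793, 0.207, 4.536)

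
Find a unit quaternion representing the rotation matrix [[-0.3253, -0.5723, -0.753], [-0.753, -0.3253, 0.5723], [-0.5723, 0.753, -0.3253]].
-0.0785 - 0.5756i + 0.5756j + 0.5756k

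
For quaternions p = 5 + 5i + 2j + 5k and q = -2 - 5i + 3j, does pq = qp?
No: pq = 9 - 50i - 14j + 15k ≠ 9 - 20i + 36j - 35k = qp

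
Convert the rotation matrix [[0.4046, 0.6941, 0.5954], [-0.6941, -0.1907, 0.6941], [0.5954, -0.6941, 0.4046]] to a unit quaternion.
0.6361 - 0.5456i - 0.5456k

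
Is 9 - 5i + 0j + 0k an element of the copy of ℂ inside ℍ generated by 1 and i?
Yes. The quaternion 9 - 5i has j- and k-coefficients y = z = 0, so it lies in the complex subalgebra spanned by 1 and i.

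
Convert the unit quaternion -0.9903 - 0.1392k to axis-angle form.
axis = (0, 0, -1), θ = 344°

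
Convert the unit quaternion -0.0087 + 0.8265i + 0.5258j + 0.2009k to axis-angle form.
axis = (0.8265, 0.5258, 0.2009), θ = 181°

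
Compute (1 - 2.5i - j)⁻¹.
0.1212 + 0.303i + 0.1212j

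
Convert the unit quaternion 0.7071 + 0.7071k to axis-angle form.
axis = (0, 0, 1), θ = π/2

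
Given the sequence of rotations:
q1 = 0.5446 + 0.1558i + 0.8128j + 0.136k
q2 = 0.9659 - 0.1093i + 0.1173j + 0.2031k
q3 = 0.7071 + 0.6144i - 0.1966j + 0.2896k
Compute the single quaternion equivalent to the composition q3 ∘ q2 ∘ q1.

q2 · q1 = 0.4201 - 0.0582i + 0.8955j + 0.1349k
q3 · q2 · q1 = 0.4698 - 0.0689i + 0.4509j + 0.7558k
0.4698 - 0.0689i + 0.4509j + 0.7558k


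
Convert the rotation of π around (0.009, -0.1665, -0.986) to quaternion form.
0.009i - 0.1665j - 0.986k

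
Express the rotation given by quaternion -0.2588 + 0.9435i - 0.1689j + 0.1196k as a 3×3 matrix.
[[0.9143, -0.2568, 0.3131], [-0.3806, -0.809, 0.448], [0.1383, -0.5288, -0.8374]]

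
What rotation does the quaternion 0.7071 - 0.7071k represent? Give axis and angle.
axis = (0, 0, -1), θ = π/2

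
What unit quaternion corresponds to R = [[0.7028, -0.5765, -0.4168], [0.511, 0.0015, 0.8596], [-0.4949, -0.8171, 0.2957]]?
0.7071 - 0.5928i + 0.0276j + 0.3845k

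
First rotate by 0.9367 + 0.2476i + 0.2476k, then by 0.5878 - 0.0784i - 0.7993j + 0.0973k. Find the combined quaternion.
0.5459 - 0.1258i - 0.7052j + 0.4346k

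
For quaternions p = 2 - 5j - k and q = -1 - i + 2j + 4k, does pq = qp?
No: pq = 12 - 20i + 10j + 4k ≠ 12 + 16i + 8j + 14k = qp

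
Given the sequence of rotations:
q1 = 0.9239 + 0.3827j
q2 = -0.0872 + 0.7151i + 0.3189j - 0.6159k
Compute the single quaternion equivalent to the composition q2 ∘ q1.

q2 · q1 = -0.2026 + 0.8964i + 0.2613j - 0.2954k
-0.2026 + 0.8964i + 0.2613j - 0.2954k


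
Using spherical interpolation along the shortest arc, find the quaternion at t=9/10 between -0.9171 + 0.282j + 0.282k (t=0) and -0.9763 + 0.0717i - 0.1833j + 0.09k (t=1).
-0.9822 + 0.0651i - 0.1369j + 0.1112k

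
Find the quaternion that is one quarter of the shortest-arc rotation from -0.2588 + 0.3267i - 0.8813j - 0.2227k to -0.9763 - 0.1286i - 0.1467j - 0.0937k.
-0.5274 + 0.2339i - 0.7875j - 0.217k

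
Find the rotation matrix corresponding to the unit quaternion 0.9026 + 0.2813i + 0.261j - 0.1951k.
[[0.7876, 0.499, 0.3614], [-0.2054, 0.7656, -0.6096], [-0.5809, 0.406, 0.7055]]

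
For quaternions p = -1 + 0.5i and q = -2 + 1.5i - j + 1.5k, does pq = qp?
No: pq = 1.25 - 2.5i + 0.25j - 2k ≠ 1.25 - 2.5i + 1.75j - k = qp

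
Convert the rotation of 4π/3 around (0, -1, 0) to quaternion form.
-0.5 - 0.866j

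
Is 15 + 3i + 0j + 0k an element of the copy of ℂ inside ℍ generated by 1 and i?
Yes. The quaternion 15 + 3i has j- and k-coefficients y = z = 0, so it lies in the complex subalgebra spanned by 1 and i.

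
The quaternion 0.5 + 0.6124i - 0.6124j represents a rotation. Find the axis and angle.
axis = (√2/2, -√2/2, 0), θ = 2π/3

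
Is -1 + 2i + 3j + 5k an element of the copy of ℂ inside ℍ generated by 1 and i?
No. The quaternion -1 + 2i + 3j + 5k has j-coefficient y = 3 and k-coefficient z = 5, not both zero, so it does not lie in the complex subalgebra spanned by 1 and i.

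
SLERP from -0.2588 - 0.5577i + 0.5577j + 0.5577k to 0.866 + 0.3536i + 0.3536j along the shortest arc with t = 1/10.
-0.3676 - 0.5841i + 0.4868j + 0.5355k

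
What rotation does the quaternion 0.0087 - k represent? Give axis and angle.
axis = (0, 0, -1), θ = 179°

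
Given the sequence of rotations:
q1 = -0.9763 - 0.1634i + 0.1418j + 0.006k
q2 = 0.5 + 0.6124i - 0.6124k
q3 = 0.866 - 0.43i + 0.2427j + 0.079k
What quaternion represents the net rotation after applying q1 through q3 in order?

q2 · q1 = -0.3844 - 0.5927i + 0.1673j + 0.6877k
q3 · q2 · q1 = -0.6827 - 0.1943i + 0.3005j + 0.6371k
-0.6827 - 0.1943i + 0.3005j + 0.6371k


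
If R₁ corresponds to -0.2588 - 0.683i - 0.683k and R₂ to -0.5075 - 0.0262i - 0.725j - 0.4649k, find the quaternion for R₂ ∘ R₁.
-0.2041 + 0.8486i + 0.4873j - 0.0282k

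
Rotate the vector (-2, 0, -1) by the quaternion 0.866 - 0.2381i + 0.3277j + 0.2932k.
(-1.655, -1.308, 0.743)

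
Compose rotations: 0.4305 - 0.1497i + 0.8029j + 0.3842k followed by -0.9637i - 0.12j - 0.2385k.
0.0437 - 0.2695i + 0.3543j - 0.8944k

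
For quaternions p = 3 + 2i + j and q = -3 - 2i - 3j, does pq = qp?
No: pq = -2 - 12i - 12j - 4k ≠ -2 - 12i - 12j + 4k = qp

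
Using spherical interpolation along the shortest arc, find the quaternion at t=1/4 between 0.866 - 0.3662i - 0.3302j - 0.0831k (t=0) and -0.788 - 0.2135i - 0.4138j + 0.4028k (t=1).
0.9423 - 0.2352i - 0.1459j - 0.1882k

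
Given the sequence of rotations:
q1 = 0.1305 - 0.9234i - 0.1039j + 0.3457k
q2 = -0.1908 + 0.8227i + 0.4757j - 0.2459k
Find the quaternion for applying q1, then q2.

q2 · q1 = 0.8692 + 0.4224i + 0.0246j + 0.2557k
0.8692 + 0.4224i + 0.0246j + 0.2557k


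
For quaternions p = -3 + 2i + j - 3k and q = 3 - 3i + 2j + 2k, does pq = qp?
No: pq = 1 + 23i + 2j - 8k ≠ 1 + 7i - 8j - 22k = qp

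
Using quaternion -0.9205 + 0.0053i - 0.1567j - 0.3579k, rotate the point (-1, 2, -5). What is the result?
(-3.439, 0.221, -4.257)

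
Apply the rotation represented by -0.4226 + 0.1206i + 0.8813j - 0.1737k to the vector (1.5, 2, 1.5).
(-1.969, 2.054, -0.635)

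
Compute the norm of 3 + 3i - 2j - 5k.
√47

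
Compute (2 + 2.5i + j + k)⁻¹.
0.1633 - 0.2041i - 0.0816j - 0.0816k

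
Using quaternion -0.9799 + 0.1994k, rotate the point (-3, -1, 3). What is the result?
(-3.152, 0.252, 3)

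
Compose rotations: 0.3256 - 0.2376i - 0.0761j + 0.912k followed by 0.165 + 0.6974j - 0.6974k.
0.7428 + 0.5438i + 0.3802j + 0.0891k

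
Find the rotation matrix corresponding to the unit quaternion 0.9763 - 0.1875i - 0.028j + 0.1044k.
[[0.9766, -0.1934, -0.0938], [0.2144, 0.9079, 0.3603], [0.0155, -0.372, 0.9281]]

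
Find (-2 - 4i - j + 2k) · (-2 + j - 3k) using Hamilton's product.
11 + 9i - 12j - 2k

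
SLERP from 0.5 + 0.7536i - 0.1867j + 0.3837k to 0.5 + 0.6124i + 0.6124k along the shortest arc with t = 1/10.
0.5025 + 0.7429i - 0.1686j + 0.4089k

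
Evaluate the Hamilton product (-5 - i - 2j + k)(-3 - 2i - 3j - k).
8 + 18i + 18j + k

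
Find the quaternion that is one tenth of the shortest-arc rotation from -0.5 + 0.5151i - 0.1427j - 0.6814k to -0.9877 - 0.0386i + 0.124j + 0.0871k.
-0.5964 + 0.4809i - 0.1189j - 0.6316k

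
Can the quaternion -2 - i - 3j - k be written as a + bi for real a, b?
No. The quaternion -2 - i - 3j - k has j-coefficient y = -3 and k-coefficient z = -1, not both zero, so it does not lie in the complex subalgebra spanned by 1 and i.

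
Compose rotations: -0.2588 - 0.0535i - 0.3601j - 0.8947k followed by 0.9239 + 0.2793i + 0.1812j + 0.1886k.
0.0098 - 0.2159i - 0.1398j - 0.9663k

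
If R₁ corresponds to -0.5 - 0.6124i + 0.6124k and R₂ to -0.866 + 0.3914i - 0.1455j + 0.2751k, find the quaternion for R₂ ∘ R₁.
0.5042 + 0.2455i - 0.3354j - 0.757k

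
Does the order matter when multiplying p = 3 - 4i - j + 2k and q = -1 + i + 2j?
Yes: pq = 3 + 3i + 9j - 9k ≠ 3 + 11i + 5j + 5k = qp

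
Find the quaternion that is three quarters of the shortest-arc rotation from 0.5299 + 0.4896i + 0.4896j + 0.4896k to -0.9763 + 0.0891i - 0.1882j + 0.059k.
0.9474 + 0.0719i + 0.2967j + 0.0963k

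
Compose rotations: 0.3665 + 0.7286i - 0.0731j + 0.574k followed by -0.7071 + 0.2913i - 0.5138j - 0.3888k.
-0.2858 - 0.7318i - 0.5871j - 0.1953k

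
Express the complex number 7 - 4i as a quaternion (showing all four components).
7 - 4i + 0j + 0k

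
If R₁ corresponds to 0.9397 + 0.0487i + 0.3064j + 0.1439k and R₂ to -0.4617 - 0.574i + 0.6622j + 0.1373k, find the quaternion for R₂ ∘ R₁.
-0.6286 - 0.5087i + 0.5701j - 0.1455k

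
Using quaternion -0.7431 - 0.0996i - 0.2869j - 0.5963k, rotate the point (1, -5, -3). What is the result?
(2.634, -0.984, -5.205)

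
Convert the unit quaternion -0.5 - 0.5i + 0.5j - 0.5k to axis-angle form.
axis = (-√3/3, √3/3, -√3/3), θ = 4π/3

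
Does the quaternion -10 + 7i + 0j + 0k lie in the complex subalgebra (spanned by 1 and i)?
Yes. The quaternion -10 + 7i has j- and k-coefficients y = z = 0, so it lies in the complex subalgebra spanned by 1 and i.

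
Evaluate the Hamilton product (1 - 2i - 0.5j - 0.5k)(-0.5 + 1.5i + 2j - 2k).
2.5 + 4.5i - 2.5j - 5k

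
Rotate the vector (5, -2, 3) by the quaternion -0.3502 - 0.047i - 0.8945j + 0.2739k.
(-2.501, -3.799, -4.161)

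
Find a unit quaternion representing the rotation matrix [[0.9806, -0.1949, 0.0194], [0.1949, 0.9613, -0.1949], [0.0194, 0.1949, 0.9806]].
0.9903 + 0.0984i + 0.0984k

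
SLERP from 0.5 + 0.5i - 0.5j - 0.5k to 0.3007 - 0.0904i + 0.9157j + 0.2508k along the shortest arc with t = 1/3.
0.2534 + 0.4092i - 0.7379j - 0.4731k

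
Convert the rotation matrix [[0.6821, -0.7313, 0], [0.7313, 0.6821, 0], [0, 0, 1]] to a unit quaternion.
0.9171 + 0.3987k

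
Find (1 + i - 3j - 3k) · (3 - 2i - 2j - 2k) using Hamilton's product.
-7 + i - 3j - 19k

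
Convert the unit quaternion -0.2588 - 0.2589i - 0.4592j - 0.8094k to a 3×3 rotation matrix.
[[-0.732, -0.1812, 0.6568], [0.6567, -0.4443, 0.6093], [0.1814, 0.8774, 0.4442]]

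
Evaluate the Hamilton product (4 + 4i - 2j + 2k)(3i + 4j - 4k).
4 + 12i + 38j + 6k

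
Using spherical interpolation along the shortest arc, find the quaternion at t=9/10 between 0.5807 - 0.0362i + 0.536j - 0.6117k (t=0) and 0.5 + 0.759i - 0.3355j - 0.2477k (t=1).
0.559 + 0.7229i - 0.2484j - 0.3212k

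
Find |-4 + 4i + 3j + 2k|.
√45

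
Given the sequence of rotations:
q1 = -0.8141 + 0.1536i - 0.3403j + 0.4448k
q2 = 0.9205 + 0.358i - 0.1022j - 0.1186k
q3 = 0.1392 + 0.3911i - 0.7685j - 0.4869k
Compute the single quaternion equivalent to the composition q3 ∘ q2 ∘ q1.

q2 · q1 = -0.7864 - 0.2359i - 0.4075j + 0.3999k
q3 · q2 · q1 = -0.1357 - 0.8461i + 0.5061j + 0.0979k
-0.1357 - 0.8461i + 0.5061j + 0.0979k


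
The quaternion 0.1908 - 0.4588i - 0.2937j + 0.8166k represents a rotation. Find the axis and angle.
axis = (-0.4674, -0.2992, 0.8319), θ = 158°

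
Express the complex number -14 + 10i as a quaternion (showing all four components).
-14 + 10i + 0j + 0k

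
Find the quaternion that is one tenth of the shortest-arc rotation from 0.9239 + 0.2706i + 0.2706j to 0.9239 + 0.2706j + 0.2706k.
0.9301 + 0.2447i + 0.2724j + 0.0277k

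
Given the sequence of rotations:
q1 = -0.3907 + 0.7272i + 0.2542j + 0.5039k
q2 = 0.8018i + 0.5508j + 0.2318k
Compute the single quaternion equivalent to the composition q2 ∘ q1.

q2 · q1 = -0.8399 - 0.0946i - 0.4507j - 0.2873k
-0.8399 - 0.0946i - 0.4507j - 0.2873k


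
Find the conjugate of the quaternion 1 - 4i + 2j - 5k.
1 + 4i - 2j + 5k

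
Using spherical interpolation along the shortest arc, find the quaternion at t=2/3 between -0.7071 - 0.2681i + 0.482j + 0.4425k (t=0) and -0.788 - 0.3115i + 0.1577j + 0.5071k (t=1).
-0.7711 - 0.3009i + 0.2698j + 0.492k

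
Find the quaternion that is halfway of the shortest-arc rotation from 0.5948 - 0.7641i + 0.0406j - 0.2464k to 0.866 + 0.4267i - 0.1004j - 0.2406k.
0.926 - 0.2139i - 0.0379j - 0.3087k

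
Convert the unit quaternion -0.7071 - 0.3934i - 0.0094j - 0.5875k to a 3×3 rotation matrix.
[[0.3095, -0.8234, 0.4755], [0.8382, 0.0002, -0.5453], [0.449, 0.5674, 0.6903]]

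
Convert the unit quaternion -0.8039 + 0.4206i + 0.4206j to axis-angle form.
axis = (√2/2, √2/2, 0), θ = 287°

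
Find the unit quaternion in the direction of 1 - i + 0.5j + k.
0.5547 - 0.5547i + 0.2774j + 0.5547k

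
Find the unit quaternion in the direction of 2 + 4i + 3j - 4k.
0.2981 + 0.5963i + 0.4472j - 0.5963k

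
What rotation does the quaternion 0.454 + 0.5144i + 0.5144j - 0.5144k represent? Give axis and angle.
axis = (√3/3, √3/3, -√3/3), θ = 126°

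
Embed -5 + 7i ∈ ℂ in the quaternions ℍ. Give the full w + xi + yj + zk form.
-5 + 7i + 0j + 0k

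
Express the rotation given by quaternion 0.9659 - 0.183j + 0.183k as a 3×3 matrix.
[[0.866, -0.3535, -0.3535], [0.3535, 0.933, -0.067], [0.3535, -0.067, 0.933]]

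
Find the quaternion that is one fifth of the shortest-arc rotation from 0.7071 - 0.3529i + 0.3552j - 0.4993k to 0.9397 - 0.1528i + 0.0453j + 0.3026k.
0.8168 - 0.3343i + 0.3113j - 0.3526k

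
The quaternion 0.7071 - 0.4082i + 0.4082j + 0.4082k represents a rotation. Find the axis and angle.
axis = (-√3/3, √3/3, √3/3), θ = π/2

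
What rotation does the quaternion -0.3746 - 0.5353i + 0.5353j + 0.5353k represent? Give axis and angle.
axis = (-√3/3, √3/3, √3/3), θ = 224°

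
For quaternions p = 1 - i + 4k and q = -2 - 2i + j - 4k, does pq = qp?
No: pq = 12 - 4i - 11j - 13k ≠ 12 + 4i + 13j - 11k = qp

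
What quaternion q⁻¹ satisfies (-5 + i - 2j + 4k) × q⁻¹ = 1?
-0.1087 - 0.0217i + 0.0435j - 0.087k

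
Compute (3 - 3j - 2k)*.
3 + 3j + 2k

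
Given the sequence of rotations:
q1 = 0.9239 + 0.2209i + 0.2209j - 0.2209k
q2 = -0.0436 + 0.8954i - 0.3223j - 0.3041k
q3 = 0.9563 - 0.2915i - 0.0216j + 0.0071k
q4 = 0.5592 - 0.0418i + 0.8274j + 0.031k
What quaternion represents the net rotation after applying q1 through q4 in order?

q2 · q1 = -0.2341 + 0.956i - 0.1768j - 0.0023k
q3 · q2 · q1 = 0.051 + 0.9838i - 0.1579j + 0.0683k
q4 · q3 · q2 · q1 = 0.1982 + 0.6094i - 0.0127j - 0.7676k
0.1982 + 0.6094i - 0.0127j - 0.7676k


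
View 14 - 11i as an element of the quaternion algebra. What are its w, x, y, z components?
14 - 11i + 0j + 0k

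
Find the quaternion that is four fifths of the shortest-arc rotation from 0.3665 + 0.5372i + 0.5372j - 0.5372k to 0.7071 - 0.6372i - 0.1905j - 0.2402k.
-0.5535 + 0.7579i + 0.3391j + 0.0647k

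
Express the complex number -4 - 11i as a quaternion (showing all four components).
-4 - 11i + 0j + 0k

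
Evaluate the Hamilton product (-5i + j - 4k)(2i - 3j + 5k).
33 - 7i + 17j + 13k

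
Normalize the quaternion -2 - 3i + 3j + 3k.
-0.3592 - 0.5388i + 0.5388j + 0.5388k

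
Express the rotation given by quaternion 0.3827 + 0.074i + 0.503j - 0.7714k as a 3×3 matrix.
[[-0.6961, 0.6649, 0.2708], [-0.516, -0.2011, -0.8327], [-0.4992, -0.7194, 0.483]]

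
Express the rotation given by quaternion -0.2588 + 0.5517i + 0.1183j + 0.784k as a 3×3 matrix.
[[-0.2573, 0.5363, 0.8038], [-0.2753, -0.8381, 0.4711], [0.9263, -0.1001, 0.3633]]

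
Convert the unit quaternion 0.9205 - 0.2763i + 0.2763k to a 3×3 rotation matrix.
[[0.8473, -0.5087, -0.1527], [0.5087, 0.6946, 0.5087], [-0.1527, -0.5087, 0.8473]]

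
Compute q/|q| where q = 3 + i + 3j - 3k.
0.5669 + 0.189i + 0.5669j - 0.5669k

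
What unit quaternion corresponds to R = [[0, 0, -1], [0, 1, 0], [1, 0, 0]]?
0.7071 - 0.7071j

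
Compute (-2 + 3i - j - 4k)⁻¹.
-0.0667 - 0.1i + 0.0333j + 0.1333k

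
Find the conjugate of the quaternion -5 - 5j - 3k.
-5 + 5j + 3k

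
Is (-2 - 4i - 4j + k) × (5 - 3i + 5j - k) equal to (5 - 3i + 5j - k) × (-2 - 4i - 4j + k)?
No: pq = -1 - 15i - 37j - 25k ≠ -1 - 13i - 23j + 39k = qp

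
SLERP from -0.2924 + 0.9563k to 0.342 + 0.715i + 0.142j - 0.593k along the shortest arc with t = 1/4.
-0.3271 - 0.2002i - 0.0398j + 0.9227k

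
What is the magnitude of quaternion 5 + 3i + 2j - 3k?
√47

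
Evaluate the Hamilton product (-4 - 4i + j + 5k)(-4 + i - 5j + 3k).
10 + 40i + 33j - 13k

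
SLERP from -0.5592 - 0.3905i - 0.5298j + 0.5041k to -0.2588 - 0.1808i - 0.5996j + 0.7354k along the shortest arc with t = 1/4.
-0.4922 - 0.3437i - 0.5577j + 0.5732k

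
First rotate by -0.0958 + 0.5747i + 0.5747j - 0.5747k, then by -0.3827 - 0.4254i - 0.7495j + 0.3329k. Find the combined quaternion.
0.9032 + 0.0602i - 0.2013j + 0.3743k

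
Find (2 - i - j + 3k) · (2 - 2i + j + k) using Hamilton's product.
-10i - 5j + 5k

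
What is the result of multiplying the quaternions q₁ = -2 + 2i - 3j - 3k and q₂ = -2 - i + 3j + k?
18 + 4i + j + 7k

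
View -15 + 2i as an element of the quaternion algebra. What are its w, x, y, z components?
-15 + 2i + 0j + 0k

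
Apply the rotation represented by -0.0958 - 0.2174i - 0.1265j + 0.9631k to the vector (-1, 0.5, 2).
(0.218, -0.916, 2.089)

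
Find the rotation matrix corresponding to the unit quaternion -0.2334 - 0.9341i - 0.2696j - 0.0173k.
[[0.854, 0.4956, 0.1582], [0.5117, -0.7457, -0.4267], [-0.0935, 0.4454, -0.8905]]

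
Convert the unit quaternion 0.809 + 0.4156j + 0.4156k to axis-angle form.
axis = (0, √2/2, √2/2), θ = 72°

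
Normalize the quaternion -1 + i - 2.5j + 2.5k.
-0.2626 + 0.2626i - 0.6565j + 0.6565k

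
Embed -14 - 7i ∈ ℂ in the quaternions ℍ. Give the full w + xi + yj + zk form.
-14 - 7i + 0j + 0k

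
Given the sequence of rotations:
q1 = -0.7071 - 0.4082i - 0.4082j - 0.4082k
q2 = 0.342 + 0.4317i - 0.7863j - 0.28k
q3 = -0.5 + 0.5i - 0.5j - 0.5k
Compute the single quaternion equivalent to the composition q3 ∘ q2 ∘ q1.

q2 · q1 = -0.5009 - 0.2382i + 0.7069j - 0.4388k
q3 · q2 · q1 = 0.5036 + 0.4415i + 0.2355j + 0.7042k
0.5036 + 0.4415i + 0.2355j + 0.7042k


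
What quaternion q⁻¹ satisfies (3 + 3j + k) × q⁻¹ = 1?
0.1579 - 0.1579j - 0.0526k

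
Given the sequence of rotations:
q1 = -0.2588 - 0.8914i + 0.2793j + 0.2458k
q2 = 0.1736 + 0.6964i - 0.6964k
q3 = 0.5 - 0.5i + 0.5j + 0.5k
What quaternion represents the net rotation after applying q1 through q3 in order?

q2 · q1 = 0.747 - 0.1405i + 0.4981j + 0.4174k
q3 · q2 · q1 = -0.1545 - 0.4841i + 0.761j + 0.4034k
-0.1545 - 0.4841i + 0.761j + 0.4034k


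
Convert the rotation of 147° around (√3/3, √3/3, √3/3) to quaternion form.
0.284 + 0.5536i + 0.5536j + 0.5536k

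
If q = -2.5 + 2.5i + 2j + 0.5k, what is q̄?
-2.5 - 2.5i - 2j - 0.5k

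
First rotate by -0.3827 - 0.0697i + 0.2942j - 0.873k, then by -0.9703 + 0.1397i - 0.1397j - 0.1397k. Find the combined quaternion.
0.3002 + 0.1772i - 0.1003j + 0.9319k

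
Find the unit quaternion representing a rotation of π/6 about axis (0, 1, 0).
0.9659 + 0.2588j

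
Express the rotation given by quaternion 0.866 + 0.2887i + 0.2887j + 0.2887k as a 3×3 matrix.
[[0.6666, -0.3333, 0.6667], [0.6667, 0.6666, -0.3333], [-0.3333, 0.6667, 0.6666]]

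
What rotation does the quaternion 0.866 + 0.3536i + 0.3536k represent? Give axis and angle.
axis = (√2/2, 0, √2/2), θ = π/3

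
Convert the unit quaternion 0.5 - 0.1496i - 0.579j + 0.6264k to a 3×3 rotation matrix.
[[-0.4552, -0.4532, -0.7664], [0.7996, 0.1705, -0.5758], [0.3916, -0.875, 0.2848]]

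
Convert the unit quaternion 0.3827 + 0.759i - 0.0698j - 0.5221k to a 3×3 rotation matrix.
[[0.4451, 0.2937, -0.846], [-0.5056, -0.6973, -0.5081], [-0.7391, 0.6538, -0.1619]]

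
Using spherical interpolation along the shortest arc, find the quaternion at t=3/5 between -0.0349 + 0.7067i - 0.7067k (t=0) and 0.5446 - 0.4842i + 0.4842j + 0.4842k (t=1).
-0.3653 + 0.6204i - 0.3112j - 0.6204k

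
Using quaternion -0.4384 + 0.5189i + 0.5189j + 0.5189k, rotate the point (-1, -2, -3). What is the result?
(-2.161, -2.91, -0.929)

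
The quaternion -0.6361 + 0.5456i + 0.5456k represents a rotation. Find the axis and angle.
axis = (√2/2, 0, √2/2), θ = 259°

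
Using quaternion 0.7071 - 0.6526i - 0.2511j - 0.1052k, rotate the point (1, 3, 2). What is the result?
(1.846, 2.509, -2.074)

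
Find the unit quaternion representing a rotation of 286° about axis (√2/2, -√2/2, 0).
-0.7986 + 0.4255i - 0.4255j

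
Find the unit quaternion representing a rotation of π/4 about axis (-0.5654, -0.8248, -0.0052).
0.9239 - 0.2164i - 0.3156j - 0.002k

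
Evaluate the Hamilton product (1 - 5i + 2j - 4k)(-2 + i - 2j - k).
3 + i - 15j + 15k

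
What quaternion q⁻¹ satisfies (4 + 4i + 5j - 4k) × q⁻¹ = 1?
0.0548 - 0.0548i - 0.0685j + 0.0548k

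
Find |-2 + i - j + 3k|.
√15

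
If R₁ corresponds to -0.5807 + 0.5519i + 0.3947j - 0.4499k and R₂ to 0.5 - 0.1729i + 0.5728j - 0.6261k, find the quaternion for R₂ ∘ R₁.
-0.7027 + 0.3658i - 0.5586j - 0.2457k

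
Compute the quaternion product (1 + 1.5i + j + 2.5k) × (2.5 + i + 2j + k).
-3.5 + 0.75i + 5.5j + 9.25k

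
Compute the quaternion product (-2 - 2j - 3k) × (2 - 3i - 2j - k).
-11 + 2i + 9j - 10k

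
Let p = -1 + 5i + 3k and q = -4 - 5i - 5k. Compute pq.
44 - 15i + 10j - 7k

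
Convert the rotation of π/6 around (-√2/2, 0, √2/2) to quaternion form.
0.9659 - 0.183i + 0.183k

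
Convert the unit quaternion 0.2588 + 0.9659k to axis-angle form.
axis = (0, 0, 1), θ = 5π/6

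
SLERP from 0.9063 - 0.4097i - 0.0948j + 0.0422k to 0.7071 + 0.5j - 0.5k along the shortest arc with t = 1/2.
0.9098 - 0.231i + 0.2285j - 0.2582k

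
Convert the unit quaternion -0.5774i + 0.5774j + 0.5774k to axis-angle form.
axis = (-√3/3, √3/3, √3/3), θ = π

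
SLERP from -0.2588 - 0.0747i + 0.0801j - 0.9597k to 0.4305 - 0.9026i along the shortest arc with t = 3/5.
-0.4904 + 0.6738i + 0.046j - 0.5509k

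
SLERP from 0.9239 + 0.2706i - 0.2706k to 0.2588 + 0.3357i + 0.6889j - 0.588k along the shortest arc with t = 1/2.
0.6853 + 0.3513i + 0.3992j - 0.4975k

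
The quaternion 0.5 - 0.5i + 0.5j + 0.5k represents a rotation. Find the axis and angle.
axis = (-√3/3, √3/3, √3/3), θ = 2π/3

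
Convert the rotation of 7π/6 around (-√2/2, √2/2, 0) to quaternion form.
-0.2588 - 0.683i + 0.683j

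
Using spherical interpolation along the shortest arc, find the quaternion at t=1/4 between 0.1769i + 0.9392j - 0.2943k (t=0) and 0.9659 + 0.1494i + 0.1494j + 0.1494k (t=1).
0.3446 + 0.211i + 0.8905j - 0.209k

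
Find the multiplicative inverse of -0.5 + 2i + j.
-0.0952 - 0.381i - 0.1905j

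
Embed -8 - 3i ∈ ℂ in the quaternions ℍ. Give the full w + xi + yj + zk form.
-8 - 3i + 0j + 0k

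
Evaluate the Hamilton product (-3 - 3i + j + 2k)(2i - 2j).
8 - 2i + 10j + 4k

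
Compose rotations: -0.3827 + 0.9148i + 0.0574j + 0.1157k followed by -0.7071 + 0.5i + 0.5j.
-0.2155 - 0.7804i - 0.2898j - 0.5105k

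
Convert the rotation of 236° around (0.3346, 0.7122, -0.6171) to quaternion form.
-0.4695 + 0.2954i + 0.6288j - 0.5449k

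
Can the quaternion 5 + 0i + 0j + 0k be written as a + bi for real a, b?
Yes. The quaternion 5 has j- and k-coefficients y = z = 0, so it lies in the complex subalgebra spanned by 1 and i.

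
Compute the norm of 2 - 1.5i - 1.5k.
2.915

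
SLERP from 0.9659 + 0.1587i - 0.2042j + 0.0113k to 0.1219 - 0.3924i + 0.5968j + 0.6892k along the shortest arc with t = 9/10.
0.0263 + 0.4084i - 0.6155j - 0.6735k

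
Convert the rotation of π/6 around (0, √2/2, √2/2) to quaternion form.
0.9659 + 0.183j + 0.183k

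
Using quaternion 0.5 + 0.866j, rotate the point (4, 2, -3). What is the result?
(-4.598, 2, -1.964)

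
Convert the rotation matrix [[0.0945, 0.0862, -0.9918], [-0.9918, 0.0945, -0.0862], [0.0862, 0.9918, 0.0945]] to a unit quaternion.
0.5665 + 0.4758i - 0.4758j - 0.4758k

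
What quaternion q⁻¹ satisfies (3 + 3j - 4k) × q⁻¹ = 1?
0.0882 - 0.0882j + 0.1176k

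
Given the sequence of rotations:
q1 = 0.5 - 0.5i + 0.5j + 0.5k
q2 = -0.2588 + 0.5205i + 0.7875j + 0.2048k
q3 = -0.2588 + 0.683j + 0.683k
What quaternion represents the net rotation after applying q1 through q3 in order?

q2 · q1 = -0.3653 + 0.681i - 0.0983j + 0.627k
q3 · q2 · q1 = -0.2666 + 0.3191i + 0.2411j - 0.8769k
-0.2666 + 0.3191i + 0.2411j - 0.8769k


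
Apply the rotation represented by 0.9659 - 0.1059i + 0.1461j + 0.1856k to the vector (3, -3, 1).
(4.077, -1.484, 0.421)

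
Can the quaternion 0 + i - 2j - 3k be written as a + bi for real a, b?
No. The quaternion i - 2j - 3k has j-coefficient y = -2 and k-coefficient z = -3, not both zero, so it does not lie in the complex subalgebra spanned by 1 and i.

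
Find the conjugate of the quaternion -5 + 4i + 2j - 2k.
-5 - 4i - 2j + 2k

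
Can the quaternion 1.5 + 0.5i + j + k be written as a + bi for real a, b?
No. The quaternion 1.5 + 0.5i + j + k has j-coefficient y = 1 and k-coefficient z = 1, not both zero, so it does not lie in the complex subalgebra spanned by 1 and i.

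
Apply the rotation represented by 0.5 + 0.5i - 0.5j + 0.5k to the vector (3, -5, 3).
(5, -3, 3)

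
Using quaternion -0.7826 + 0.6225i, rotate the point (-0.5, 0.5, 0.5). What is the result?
(-0.5, 0.6, -0.375)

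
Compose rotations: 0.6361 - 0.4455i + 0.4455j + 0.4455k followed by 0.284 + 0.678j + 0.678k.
-0.4234 - 0.1265i + 0.2557j + 0.8598k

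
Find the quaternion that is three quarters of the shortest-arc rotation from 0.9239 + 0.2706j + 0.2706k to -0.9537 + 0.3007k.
0.9844 + 0.0722j - 0.1604k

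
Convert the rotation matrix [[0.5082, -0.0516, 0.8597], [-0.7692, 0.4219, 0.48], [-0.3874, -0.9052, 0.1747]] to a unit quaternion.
0.7254 - 0.4774i + 0.4298j - 0.2473k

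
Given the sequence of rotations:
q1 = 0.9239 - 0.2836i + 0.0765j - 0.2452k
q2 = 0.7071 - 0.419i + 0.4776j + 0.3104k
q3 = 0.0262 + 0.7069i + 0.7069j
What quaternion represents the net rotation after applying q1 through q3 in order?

q2 · q1 = 0.574 - 0.7285i + 0.3046j + 0.2168k
q3 · q2 · q1 = 0.3147 + 0.5399i + 0.2605j + 0.736k
0.3147 + 0.5399i + 0.2605j + 0.736k


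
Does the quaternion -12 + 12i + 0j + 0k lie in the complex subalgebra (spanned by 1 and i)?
Yes. The quaternion -12 + 12i has j- and k-coefficients y = z = 0, so it lies in the complex subalgebra spanned by 1 and i.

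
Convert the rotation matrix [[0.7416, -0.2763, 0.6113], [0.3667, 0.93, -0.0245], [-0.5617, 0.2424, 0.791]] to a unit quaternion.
0.9304 + 0.0717i + 0.3152j + 0.1728k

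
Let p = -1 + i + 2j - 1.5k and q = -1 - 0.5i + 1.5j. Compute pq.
-1.5 + 1.75i - 2.75j + 4k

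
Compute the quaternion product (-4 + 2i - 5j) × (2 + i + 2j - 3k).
15i - 12j + 21k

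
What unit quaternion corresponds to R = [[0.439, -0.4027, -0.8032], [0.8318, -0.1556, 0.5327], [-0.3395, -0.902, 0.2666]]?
0.6225 - 0.5762i - 0.1862j + 0.4958k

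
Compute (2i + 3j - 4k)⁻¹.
-0.069i - 0.1034j + 0.1379k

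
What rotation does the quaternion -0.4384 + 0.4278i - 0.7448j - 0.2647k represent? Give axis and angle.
axis = (0.476, -0.8287, -0.2945), θ = 232°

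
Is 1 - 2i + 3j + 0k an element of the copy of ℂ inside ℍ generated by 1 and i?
No. The quaternion 1 - 2i + 3j has j-coefficient y = 3 and k-coefficient z = 0, not both zero, so it does not lie in the complex subalgebra spanned by 1 and i.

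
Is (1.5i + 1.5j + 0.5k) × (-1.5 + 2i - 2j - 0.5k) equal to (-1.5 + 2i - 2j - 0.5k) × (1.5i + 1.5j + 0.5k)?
No: pq = 0.25 - 2i - 0.5j - 6.75k ≠ 0.25 - 2.5i - 4j + 5.25k = qp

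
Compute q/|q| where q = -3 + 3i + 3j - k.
-0.5669 + 0.5669i + 0.5669j - 0.189k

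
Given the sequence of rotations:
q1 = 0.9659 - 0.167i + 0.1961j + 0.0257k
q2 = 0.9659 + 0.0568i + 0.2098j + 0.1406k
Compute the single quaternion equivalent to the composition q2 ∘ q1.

q2 · q1 = 0.8977 - 0.1286i + 0.3671j + 0.2068k
0.8977 - 0.1286i + 0.3671j + 0.2068k


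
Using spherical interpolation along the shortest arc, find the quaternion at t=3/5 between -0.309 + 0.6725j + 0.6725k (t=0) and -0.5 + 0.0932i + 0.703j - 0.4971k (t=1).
-0.5194 + 0.0674i + 0.8517j - 0.0167k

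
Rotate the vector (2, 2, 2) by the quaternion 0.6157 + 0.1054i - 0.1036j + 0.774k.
(-2.318, 0.841, 2.433)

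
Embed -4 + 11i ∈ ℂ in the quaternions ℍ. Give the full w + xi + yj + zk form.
-4 + 11i + 0j + 0k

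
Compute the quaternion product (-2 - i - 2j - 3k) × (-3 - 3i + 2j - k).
4 + 17i + 10j + 3k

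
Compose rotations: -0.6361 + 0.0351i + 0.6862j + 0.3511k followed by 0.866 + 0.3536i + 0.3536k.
-0.6874 - 0.4372i + 0.4825j + 0.3218k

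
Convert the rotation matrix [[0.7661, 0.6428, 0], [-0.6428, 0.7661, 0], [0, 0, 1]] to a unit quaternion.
0.9397 - 0.342k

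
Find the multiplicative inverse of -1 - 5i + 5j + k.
-0.0192 + 0.0962i - 0.0962j - 0.0192k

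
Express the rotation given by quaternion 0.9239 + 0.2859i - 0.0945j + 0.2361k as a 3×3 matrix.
[[0.8707, -0.4903, -0.0396], [0.3822, 0.725, -0.5729], [0.3096, 0.4837, 0.8187]]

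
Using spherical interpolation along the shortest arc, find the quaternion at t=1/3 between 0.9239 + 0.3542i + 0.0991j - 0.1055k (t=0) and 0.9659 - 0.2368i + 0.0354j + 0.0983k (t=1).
0.9828 + 0.1615i + 0.0812j - 0.0383k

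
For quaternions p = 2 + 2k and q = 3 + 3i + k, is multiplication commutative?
No: pq = 4 + 6i + 6j + 8k ≠ 4 + 6i - 6j + 8k = qp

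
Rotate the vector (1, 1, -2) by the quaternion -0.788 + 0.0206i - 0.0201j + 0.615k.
(1.097, -0.743, -2.06)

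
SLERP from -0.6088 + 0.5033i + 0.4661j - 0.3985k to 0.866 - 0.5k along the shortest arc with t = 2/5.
-0.8707 + 0.36i + 0.3334j - 0.0338k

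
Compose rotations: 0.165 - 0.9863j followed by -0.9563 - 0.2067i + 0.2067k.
-0.1578 + 0.1698i + 0.9432j + 0.238k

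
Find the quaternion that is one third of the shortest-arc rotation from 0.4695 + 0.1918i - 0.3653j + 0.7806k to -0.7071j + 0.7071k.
0.3248 + 0.1327i - 0.5027j + 0.79k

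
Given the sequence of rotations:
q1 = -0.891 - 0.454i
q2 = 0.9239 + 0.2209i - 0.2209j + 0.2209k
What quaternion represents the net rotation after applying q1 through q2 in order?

q2 · q1 = -0.7229 - 0.6163i + 0.0965j - 0.2971k
-0.7229 - 0.6163i + 0.0965j - 0.2971k


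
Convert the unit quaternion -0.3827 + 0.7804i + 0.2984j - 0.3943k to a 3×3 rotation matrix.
[[0.511, 0.1639, -0.8438], [0.7675, -0.529, 0.362], [-0.387, -0.8326, -0.3961]]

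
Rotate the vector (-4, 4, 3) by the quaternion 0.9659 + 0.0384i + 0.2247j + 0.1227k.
(-3.024, 2.793, 4.904)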